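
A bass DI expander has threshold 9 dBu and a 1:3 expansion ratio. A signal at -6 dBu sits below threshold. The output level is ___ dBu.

The input is 15 dB below the 9 dBu threshold.
A 1:3 expander multiplies undershoot by 3: 15 × 3 = 45 dB below threshold.
Output = 9 − 45 = -36 dBu.

-36 dBu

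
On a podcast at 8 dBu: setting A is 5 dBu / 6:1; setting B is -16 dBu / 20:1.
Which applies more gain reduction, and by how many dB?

A: overshoot 3 dB → output overshoot 0.5 dB → GR 2.5 dB.
B: overshoot 24 dB → output overshoot 1.2 dB → GR 22.8 dB.
Difference: 20.3 dB in favour of B.

B, by 20.3 dB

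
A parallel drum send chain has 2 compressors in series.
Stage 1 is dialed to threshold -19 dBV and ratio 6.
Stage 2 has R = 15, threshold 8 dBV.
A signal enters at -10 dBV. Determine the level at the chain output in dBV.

Stage 1: -10 dBV is 9 dB over -19 dBV; at 6:1 that becomes 1.5 dB over, giving -17.5 dBV.
Stage 2: -17.5 dBV ≤ 8 dBV, so stage 2 doesn't engage; output -17.5 dBV.

-17.5 dBV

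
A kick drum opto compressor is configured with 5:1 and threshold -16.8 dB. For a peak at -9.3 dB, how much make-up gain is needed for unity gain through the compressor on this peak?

6 dB

Overshoot 7.5 dB → 7.5/5 = 1.5 dB after compression, so the compressed level is -16.8 + 1.5 = -15.3 dB.
Make-up = target − compressed = -9.3 − (-15.3) = 6 dB.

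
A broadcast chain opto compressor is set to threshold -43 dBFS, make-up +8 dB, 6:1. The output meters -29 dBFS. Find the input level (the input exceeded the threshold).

-7 dBFS

Remove make-up: -29 − 8 = -37 dBFS.
Post-compression overshoot = -37 − (-43) = 6 dB.
Before 6:1 compression the overshoot was 6 × 6 = 36 dB, so input = -43 + 36 = -7 dBFS.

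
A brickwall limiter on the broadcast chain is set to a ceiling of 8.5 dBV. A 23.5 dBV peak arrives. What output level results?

A brickwall limiter is an ∞:1 compressor: any input above the ceiling is clamped to 8.5 dBV.

8.5 dBV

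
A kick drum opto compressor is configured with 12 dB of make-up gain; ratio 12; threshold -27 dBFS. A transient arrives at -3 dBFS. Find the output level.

Overshoot: -3 − (-27) = 24 dB.
At 12:1 the overshoot is divided by 12, leaving 2 dB above threshold.
So the level is -27 + 2 = -25 dBFS; make-up adds 12 dB, giving -13 dBFS.

-13 dBFS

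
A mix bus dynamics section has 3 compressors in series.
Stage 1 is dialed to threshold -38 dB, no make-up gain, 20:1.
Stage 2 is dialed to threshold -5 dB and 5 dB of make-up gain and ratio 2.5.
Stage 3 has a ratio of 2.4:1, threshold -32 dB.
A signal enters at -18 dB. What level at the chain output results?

-32 dB

Stage 1: 20 dB above -38 dB, reduced 20:1 to 1 dB above → -37 dB.
Stage 2: below threshold (-37 ≤ -5); passes unchanged; make-up brings it to -32 dB.
Stage 3: below threshold (-32 ≤ -32); passes unchanged; output -32 dB.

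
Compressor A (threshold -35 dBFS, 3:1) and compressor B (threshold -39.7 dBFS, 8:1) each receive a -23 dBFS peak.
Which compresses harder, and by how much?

A: overshoot 12 dB → output overshoot 4 dB → GR 8 dB.
B: overshoot 16.7 dB → output overshoot 2.0875 dB → GR 14.6125 dB.
B applies 6.6125 dB more gain reduction.

B, by 6.6125 dB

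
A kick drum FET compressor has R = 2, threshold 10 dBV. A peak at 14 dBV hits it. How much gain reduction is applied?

Overshoot = 14 − 10 = 4 dB.
After 2:1 compression the overshoot becomes 4/2 = 2 dB.
So the signal is attenuated by 4 − 2 = 2 dB.

2 dB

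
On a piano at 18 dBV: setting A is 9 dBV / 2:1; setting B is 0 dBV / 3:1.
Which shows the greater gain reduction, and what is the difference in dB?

B, by 7.5 dB

A: overshoot 9 dB → output overshoot 4.5 dB → GR 4.5 dB.
B: overshoot 18 dB → output overshoot 6 dB → GR 12 dB.
Difference: 7.5 dB in favour of B.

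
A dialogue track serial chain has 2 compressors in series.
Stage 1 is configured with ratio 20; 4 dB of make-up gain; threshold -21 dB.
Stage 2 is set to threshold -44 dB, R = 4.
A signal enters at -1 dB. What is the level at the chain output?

Stage 1: 20 dB above -21 dB, reduced 20:1 to 1 dB above → -20 dB; +4 dB make-up → -16 dB.
Stage 2: overshoot 28 dB → 28/4 = 7 dB → -37 dB.

-37 dB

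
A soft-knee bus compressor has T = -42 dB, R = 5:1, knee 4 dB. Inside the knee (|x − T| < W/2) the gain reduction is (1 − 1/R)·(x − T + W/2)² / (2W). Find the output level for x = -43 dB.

x − T + W/2 = -43 − (-42) + 2 = 1.
GR = (1 − 1/5) × 1² / 8 = 0.8 × 1 / 8 = 0.1 dB.
Output = -43 − 0.1 = -43.1 dB.

-43.1 dB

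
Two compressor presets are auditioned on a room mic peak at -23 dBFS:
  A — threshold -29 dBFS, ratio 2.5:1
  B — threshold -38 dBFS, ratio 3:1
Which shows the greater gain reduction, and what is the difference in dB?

A: GR = 6 − 6/2.5 = 3.6 dB.
B: GR = 15 − 15/3 = 10 dB.
B reduces 6.4 dB more.

B, by 6.4 dB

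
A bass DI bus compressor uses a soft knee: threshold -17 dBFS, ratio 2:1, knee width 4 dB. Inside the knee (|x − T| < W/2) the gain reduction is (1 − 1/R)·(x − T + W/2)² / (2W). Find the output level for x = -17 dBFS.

-17.25 dBFS

x − T + W/2 = -17 − (-17) + 2 = 2.
GR = (1 − 1/2) × 2² / 8 = 0.5 × 4 / 8 = 0.25 dB.
Output = -17 − 0.25 = -17.25 dBFS.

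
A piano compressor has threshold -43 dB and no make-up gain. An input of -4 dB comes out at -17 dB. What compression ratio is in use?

1.5:1

Input overshoot = -4 − (-43) = 39 dB; output overshoot = -17 − (-43) = 26 dB.
Ratio = 39 / 26 = 1.5.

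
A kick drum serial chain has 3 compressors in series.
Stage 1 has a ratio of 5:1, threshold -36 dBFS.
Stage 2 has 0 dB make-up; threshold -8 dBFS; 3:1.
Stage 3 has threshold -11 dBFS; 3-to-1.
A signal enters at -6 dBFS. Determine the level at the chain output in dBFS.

-30 dBFS

Stage 1: 30 dB above -36 dBFS, reduced 5:1 to 6 dB above → -30 dBFS.
Stage 2: below threshold (-30 ≤ -8); passes unchanged; output -30 dBFS.
Stage 3: -30 dBFS ≤ -11 dBFS, so stage 3 doesn't engage; output -30 dBFS.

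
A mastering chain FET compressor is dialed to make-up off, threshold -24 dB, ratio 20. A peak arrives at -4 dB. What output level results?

-23 dB

Overshoot: -4 − (-24) = 20 dB.
At 20:1 the overshoot is divided by 20, leaving 1 dB above threshold.
That puts the output at -23 dB.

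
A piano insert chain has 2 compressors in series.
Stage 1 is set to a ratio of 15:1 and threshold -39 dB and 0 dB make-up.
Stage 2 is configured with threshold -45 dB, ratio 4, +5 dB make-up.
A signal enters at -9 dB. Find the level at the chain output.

-38 dB

Stage 1: -9 dB is 30 dB over -39 dB; at 15:1 that becomes 2 dB over, giving -37 dB.
Stage 2: overshoot 8 dB → 8/4 = 2 dB → -43 dB; +5 dB make-up → -38 dB.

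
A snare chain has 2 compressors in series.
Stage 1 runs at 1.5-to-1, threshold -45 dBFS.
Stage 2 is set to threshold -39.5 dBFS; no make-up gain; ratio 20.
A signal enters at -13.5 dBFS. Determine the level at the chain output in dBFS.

-38.725 dBFS

Stage 1: overshoot 31.5 dB → 31.5/1.5 = 21 dB → -24 dBFS.
Stage 2: overshoot 15.5 dB → 15.5/20 = 0.775 dB → -38.725 dBFS.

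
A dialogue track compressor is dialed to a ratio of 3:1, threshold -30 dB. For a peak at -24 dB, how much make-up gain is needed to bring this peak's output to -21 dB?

Without make-up, output = threshold + overshoot/3 = -30 + 2 = -28 dB.
Gap to target: 7 dB.

7 dB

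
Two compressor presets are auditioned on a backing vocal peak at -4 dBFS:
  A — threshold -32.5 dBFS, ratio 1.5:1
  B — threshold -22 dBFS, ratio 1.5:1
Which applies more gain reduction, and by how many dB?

A: 28.5 dB over, compressed to 19 dB over, so 9.5 dB of GR.
B: 18 dB over, compressed to 12 dB over, so 6 dB of GR.
Difference: 3.5 dB in favour of A.

A, by 3.5 dB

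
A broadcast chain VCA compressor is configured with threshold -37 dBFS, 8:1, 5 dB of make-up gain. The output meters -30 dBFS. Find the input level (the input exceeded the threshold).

Before make-up, the level was -30 − 5 = -35 dBFS.
That's 2 dB above the -37 dBFS threshold.
Undo the ratio: input overshoot = 2 × 8 = 16 dB, giving input = -21 dBFS.

-21 dBFS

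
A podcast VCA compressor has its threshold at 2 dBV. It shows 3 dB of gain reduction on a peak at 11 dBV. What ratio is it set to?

1.5:1

Input overshoot = 11 − 2 = 9 dB.
Output overshoot = 9 − 3 = 6 dB.
Ratio = input overshoot / output overshoot = 9 / 6 = 1.5.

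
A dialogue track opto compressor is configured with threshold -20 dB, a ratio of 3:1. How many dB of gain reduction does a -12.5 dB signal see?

The signal is 7.5 dB above threshold.
At 3:1, output sits 7.5/3 = 2.5 dB above threshold.
So the signal is attenuated by 7.5 − 2.5 = 5 dB.

5 dB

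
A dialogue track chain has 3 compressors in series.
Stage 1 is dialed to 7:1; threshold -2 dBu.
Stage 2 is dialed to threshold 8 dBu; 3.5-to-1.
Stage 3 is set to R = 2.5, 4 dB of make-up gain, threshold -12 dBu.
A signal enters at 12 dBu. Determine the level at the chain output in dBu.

Stage 1: 12 dBu is 14 dB over -2 dBu; at 7:1 that becomes 2 dB over, giving 0 dBu.
Stage 2: 0 dBu is at or below the 8 dBu threshold — no compression; output 0 dBu.
Stage 3: 12 dB above -12 dBu, reduced 2.5:1 to 4.8 dB above → -7.2 dBu; +4 dB make-up → -3.2 dBu.

-3.2 dBu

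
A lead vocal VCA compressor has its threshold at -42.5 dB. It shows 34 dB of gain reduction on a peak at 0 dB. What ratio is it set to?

5:1

Input overshoot = 0 − (-42.5) = 42.5 dB.
Output overshoot = 42.5 − 34 = 8.5 dB.
Ratio = input overshoot / output overshoot = 42.5 / 8.5 = 5.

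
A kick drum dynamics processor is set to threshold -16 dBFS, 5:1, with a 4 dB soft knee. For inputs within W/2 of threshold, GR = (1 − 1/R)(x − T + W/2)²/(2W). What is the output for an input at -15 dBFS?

x − T + W/2 = -15 − (-16) + 2 = 3.
GR = (1 − 1/5) × 3² / 8 = 0.8 × 9 / 8 = 0.9 dB.
Output = -15 − 0.9 = -15.9 dBFS.

-15.9 dBFS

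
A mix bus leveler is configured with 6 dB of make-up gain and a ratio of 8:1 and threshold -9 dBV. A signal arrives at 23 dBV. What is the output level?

Overshoot: 23 − (-9) = 32 dB.
8:1 compression reduces that to 32/8 = 4 dB over.
So the level is -9 + 4 = -5 dBV; make-up adds 6 dB, giving 1 dBV.

1 dBV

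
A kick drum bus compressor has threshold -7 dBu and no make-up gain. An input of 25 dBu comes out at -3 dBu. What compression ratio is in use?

8:1

Input overshoot = 25 − (-7) = 32 dB; output overshoot = -3 − (-7) = 4 dB.
Ratio = 32 / 4 = 8.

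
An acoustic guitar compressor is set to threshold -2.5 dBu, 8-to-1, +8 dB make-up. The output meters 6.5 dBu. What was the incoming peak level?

5.5 dBu

Remove make-up: 6.5 − 8 = -1.5 dBu.
Post-compression overshoot = -1.5 − (-2.5) = 1 dB.
Input overshoot = R × output overshoot = 8 dB → input = -2.5 + 8 = 5.5 dBu.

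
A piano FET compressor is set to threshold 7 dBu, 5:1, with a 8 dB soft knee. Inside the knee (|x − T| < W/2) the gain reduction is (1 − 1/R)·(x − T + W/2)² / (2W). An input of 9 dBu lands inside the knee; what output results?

x − T + W/2 = 9 − 7 + 4 = 6.
GR = (1 − 1/5) × 6² / 16 = 0.8 × 36 / 16 = 1.8 dB.
Output = 9 − 1.8 = 7.2 dBu.

7.2 dBu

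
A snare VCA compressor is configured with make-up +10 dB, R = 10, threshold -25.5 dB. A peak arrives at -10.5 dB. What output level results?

-14 dB

The input is 15 dB above the -25.5 dB threshold.
The 15 dB excess becomes 1.5 dB after 10:1 reduction.
Output = -25.5 + 1.5 = -24 dB; make-up adds 10 dB, giving -14 dB.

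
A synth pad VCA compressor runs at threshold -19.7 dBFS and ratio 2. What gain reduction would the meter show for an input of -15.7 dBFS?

2 dB

The signal is 4 dB above threshold.
After 2:1 compression the overshoot becomes 4/2 = 2 dB.
GR = overshoot in − overshoot out = 4 − 2 = 2 dB.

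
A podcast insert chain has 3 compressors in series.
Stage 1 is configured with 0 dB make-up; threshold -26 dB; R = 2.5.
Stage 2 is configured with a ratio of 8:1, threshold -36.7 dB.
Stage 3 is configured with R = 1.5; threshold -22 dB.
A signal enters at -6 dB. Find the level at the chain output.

-34.3625 dB

Stage 1: -6 dB is 20 dB over -26 dB; at 2.5:1 that becomes 8 dB over, giving -18 dB.
Stage 2: 18.7 dB above -36.7 dB, reduced 8:1 to 2.3375 dB above → -34.3625 dB.
Stage 3: -34.3625 dB ≤ -22 dB, so stage 3 doesn't engage; output -34.3625 dB.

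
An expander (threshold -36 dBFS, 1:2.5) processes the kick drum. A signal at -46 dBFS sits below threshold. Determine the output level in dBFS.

Below threshold, a 1:2.5 expander applies gain = (2.5−1)×(T − x) of attenuation.
(2.5−1) × 10 = 15 dB, so output = -46 − 15 = -61 dBFS.

-61 dBFS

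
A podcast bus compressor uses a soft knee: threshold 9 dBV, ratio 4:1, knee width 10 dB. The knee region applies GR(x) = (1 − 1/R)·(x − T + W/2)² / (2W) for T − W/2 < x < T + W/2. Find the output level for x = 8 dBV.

x − T + W/2 = 8 − 9 + 5 = 4.
GR = (1 − 1/4) × 4² / 20 = 0.75 × 16 / 20 = 0.6 dB.
Output = 8 − 0.6 = 7.4 dBV.

7.4 dBV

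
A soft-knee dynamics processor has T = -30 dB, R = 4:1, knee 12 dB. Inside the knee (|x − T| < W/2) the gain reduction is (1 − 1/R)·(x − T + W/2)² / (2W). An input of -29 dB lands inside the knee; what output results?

x − T + W/2 = -29 − (-30) + 6 = 7.
GR = (1 − 1/4) × 7² / 24 = 0.75 × 49 / 24 = 1.53125 dB.
Output = -29 − 1.53125 = -30.53125 dB.

-30.53125 dB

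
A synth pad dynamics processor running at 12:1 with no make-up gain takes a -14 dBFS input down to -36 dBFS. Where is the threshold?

-38 dBFS

Gain reduction = -14 − (-36) = 22 dB; output overshoot = GR / (R − 1) = 22 / 11 = 2 dB.
Threshold = output − output overshoot = -36 − 2 = -38 dBFS.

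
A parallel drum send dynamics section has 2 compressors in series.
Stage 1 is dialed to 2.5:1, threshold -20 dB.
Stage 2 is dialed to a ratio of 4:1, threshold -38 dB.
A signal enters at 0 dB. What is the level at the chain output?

-31.5 dB

Stage 1: 0 dB is 20 dB over -20 dB; at 2.5:1 that becomes 8 dB over, giving -12 dB.
Stage 2: -12 dB is 26 dB over -38 dB; at 4:1 that becomes 6.5 dB over, giving -31.5 dB.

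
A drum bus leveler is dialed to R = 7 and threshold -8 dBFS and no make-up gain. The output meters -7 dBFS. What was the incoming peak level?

-1 dBFS

That's 1 dB above the -8 dBFS threshold.
Undo the ratio: input overshoot = 1 × 7 = 7 dB, giving input = -1 dBFS.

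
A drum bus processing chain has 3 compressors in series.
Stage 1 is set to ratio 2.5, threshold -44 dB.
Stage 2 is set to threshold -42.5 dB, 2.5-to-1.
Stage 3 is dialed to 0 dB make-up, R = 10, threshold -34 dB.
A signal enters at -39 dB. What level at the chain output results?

-42.3 dB

Stage 1: overshoot 5 dB → 5/2.5 = 2 dB → -42 dB.
Stage 2: -42 dB is 0.5 dB over -42.5 dB; at 2.5:1 that becomes 0.2 dB over, giving -42.3 dB.
Stage 3: -42.3 dB ≤ -34 dB, so stage 3 doesn't engage; output -42.3 dB.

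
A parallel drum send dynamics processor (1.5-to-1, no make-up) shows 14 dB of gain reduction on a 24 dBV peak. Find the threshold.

-18 dBV

Let T be the threshold. Output overshoot = (input overshoot)/R, so 10 − T = (24 − T)/1.5.
1.5·(10 − T) = 24 − T → 0.5·T = 15 − 24 = -9.
T = -9/0.5 = -18 dBV.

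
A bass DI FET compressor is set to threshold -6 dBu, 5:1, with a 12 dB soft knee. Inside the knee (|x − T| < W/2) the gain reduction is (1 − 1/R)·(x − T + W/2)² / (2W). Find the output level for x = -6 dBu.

x − T + W/2 = -6 − (-6) + 6 = 6.
GR = (1 − 1/5) × 6² / 24 = 0.8 × 36 / 24 = 1.2 dB.
Output = -6 − 1.2 = -7.2 dBu.

-7.2 dBu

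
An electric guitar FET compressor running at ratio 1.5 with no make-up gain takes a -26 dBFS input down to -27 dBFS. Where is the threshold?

Let T be the threshold. Output overshoot = (input overshoot)/R, so -27 − T = (-26 − T)/1.5.
1.5·(-27 − T) = -26 − T → 0.5·T = -40.5 − (-26) = -14.5.
T = -14.5/0.5 = -29 dBFS.

-29 dBFS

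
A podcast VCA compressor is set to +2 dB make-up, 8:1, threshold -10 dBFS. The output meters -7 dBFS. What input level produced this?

-2 dBFS

Stripping the +2 dB make-up gives -9 dBFS at the gain stage.
Post-compression overshoot = -9 − (-10) = 1 dB.
Before 8:1 compression the overshoot was 1 × 8 = 8 dB, so input = -10 + 8 = -2 dBFS.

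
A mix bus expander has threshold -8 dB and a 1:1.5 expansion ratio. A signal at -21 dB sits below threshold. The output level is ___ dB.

-27.5 dB

Undershoot = (-8) − (-21) = 13 dB.
At 1:1.5, that expands to 19.5 dB under threshold.
Output = -8 − 19.5 = -27.5 dB.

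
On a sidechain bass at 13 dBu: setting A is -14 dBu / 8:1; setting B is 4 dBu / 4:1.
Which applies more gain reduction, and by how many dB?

A: overshoot 27 dB → output overshoot 3.375 dB → GR 23.625 dB.
B: overshoot 9 dB → output overshoot 2.25 dB → GR 6.75 dB.
A reduces 16.875 dB more.

A, by 16.875 dB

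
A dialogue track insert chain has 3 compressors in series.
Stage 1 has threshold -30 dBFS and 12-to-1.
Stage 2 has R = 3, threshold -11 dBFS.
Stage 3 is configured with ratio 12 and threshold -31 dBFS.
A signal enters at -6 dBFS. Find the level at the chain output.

-30.75 dBFS

Stage 1: 24 dB above -30 dBFS, reduced 12:1 to 2 dB above → -28 dBFS.
Stage 2: -28 dBFS ≤ -11 dBFS, so stage 2 doesn't engage; output -28 dBFS.
Stage 3: overshoot 3 dB → 3/12 = 0.25 dB → -30.75 dBFS.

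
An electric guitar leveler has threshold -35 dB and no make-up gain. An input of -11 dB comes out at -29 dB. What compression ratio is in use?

4:1

Input overshoot = -11 − (-35) = 24 dB; output overshoot = -29 − (-35) = 6 dB.
Ratio = 24 / 6 = 4.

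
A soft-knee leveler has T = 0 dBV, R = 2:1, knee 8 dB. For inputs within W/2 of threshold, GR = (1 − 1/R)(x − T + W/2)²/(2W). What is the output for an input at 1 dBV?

0.21875 dBV

x − T + W/2 = 1 − 0 + 4 = 5.
GR = (1 − 1/2) × 5² / 16 = 0.5 × 25 / 16 = 0.78125 dB.
Output = 1 − 0.78125 = 0.21875 dBV.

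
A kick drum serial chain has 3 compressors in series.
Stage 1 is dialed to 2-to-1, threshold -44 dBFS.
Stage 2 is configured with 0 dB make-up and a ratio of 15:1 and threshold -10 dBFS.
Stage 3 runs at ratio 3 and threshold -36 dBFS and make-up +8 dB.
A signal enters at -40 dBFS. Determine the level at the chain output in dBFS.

Stage 1: 4 dB above -44 dBFS, reduced 2:1 to 2 dB above → -42 dBFS.
Stage 2: -42 dBFS is at or below the -10 dBFS threshold — no compression; output -42 dBFS.
Stage 3: below threshold (-42 ≤ -36); passes unchanged; make-up brings it to -34 dBFS.

-34 dBFS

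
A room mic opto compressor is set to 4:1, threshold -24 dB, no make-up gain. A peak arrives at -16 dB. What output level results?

-22 dB

The input is 8 dB above the -24 dB threshold.
The 8 dB excess becomes 2 dB after 4:1 reduction.
That puts the output at -22 dB.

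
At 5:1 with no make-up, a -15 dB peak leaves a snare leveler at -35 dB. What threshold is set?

-40 dB

Input is 25 dB above T (since output overshoot × R = input overshoot: (-35 − T)·5 = -15 − T gives T = -40 dB).
Check: -40 + (-15 − (-40))/5 = -40 + 5 = -35 dB. ✓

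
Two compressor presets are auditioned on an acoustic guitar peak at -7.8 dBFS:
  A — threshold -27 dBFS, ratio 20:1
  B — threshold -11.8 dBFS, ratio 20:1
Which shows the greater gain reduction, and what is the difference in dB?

A, by 14.44 dB

A: overshoot 19.2 dB → output overshoot 0.96 dB → GR 18.24 dB.
B: overshoot 4 dB → output overshoot 0.2 dB → GR 3.8 dB.
A applies 14.44 dB more gain reduction.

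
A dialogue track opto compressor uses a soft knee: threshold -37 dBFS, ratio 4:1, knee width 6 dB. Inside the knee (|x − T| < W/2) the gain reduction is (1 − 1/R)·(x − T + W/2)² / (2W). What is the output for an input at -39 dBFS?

-39.0625 dBFS

x − T + W/2 = -39 − (-37) + 3 = 1.
GR = (1 − 1/4) × 1² / 12 = 0.75 × 1 / 12 = 0.0625 dB.
Output = -39 − 0.0625 = -39.0625 dBFS.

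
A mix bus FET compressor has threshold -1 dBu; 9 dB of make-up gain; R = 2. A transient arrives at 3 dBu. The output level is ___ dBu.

10 dBu

Overshoot: 3 − (-1) = 4 dB.
2:1 compression reduces that to 4/2 = 2 dB over.
That puts the output at 1 dBu; make-up adds 9 dB, giving 10 dBu.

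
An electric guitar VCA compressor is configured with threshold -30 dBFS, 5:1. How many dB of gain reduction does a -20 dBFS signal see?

8 dB

The signal is 10 dB above threshold.
After 5:1 compression the overshoot becomes 10/5 = 2 dB.
So the signal is attenuated by 10 − 2 = 8 dB.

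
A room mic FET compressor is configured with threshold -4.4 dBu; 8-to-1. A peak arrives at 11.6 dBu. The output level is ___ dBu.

-2.4 dBu

11.6 dBu sits 16 dB over threshold.
At 8:1 the overshoot is divided by 8, leaving 2 dB above threshold.
Output = -4.4 + 2 = -2.4 dBu.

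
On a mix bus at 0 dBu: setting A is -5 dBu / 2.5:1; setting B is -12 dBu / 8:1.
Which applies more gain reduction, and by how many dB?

B, by 7.5 dB

A: GR = 5 − 5/2.5 = 3 dB.
B: GR = 12 − 12/8 = 10.5 dB.
B reduces 7.5 dB more.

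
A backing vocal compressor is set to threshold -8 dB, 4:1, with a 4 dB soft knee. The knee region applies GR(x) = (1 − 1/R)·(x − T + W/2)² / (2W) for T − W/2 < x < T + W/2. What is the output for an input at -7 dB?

-7.84375 dB

x − T + W/2 = -7 − (-8) + 2 = 3.
GR = (1 − 1/4) × 3² / 8 = 0.75 × 9 / 8 = 0.84375 dB.
Output = -7 − 0.84375 = -7.84375 dB.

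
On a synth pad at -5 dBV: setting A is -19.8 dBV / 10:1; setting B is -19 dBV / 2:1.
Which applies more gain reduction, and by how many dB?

A, by 6.32 dB

A: overshoot 14.8 dB → output overshoot 1.48 dB → GR 13.32 dB.
B: overshoot 14 dB → output overshoot 7 dB → GR 7 dB.
A reduces 6.32 dB more.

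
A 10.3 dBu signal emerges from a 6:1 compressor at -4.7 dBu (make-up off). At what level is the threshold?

Input is 18 dB above T (since output overshoot × R = input overshoot: (-4.7 − T)·6 = 10.3 − T gives T = -7.7 dBu).
Check: -7.7 + (10.3 − (-7.7))/6 = -7.7 + 3 = -4.7 dBu. ✓

-7.7 dBu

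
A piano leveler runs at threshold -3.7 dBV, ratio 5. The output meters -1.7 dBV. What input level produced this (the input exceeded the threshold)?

The compressed level sits -1.7 − (-3.7) = 2 dB over threshold.
Input overshoot = R × output overshoot = 10 dB → input = -3.7 + 10 = 6.3 dBV.

6.3 dBV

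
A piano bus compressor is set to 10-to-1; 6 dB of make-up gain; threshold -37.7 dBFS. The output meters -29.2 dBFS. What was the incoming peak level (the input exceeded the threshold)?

-12.7 dBFS

Before make-up, the level was -29.2 − 6 = -35.2 dBFS.
The compressed level sits -35.2 − (-37.7) = 2.5 dB over threshold.
Before 10:1 compression the overshoot was 2.5 × 10 = 25 dB, so input = -37.7 + 25 = -12.7 dBFS.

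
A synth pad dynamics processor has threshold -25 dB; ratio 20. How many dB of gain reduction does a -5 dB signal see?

The signal is 20 dB above threshold.
At 20:1, output sits 20/20 = 1 dB above threshold.
Gain reduction = 20 − 1 = 19 dB.

19 dB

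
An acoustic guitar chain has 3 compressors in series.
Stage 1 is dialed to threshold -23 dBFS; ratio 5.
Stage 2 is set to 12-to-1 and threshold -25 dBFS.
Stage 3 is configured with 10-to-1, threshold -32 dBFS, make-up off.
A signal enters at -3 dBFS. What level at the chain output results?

Stage 1: -3 dBFS is 20 dB over -23 dBFS; at 5:1 that becomes 4 dB over, giving -19 dBFS.
Stage 2: -19 dBFS is 6 dB over -25 dBFS; at 12:1 that becomes 0.5 dB over, giving -24.5 dBFS.
Stage 3: -24.5 dBFS is 7.5 dB over -32 dBFS; at 10:1 that becomes 0.75 dB over, giving -31.25 dBFS.

-31.25 dBFS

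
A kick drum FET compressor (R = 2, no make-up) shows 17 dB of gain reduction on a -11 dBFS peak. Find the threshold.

Gain reduction = -11 − (-28) = 17 dB; output overshoot = GR / (R − 1) = 17 / 1 = 17 dB.
Threshold = output − output overshoot = -28 − 17 = -45 dBFS.

-45 dBFS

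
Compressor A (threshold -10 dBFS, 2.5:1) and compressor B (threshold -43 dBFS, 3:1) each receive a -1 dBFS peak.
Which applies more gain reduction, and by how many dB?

A: 9 dB over, compressed to 3.6 dB over, so 5.4 dB of GR.
B: 42 dB over, compressed to 14 dB over, so 28 dB of GR.
B applies 22.6 dB more gain reduction.

B, by 22.6 dB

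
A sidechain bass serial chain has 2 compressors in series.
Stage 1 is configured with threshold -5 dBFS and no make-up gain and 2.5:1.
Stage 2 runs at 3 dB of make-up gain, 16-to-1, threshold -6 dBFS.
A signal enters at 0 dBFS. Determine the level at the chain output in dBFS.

-2.8125 dBFS

Stage 1: 5 dB above -5 dBFS, reduced 2.5:1 to 2 dB above → -3 dBFS.
Stage 2: -3 dBFS is 3 dB over -6 dBFS; at 16:1 that becomes 0.1875 dB over, giving -5.8125 dBFS; +3 dB make-up → -2.8125 dBFS.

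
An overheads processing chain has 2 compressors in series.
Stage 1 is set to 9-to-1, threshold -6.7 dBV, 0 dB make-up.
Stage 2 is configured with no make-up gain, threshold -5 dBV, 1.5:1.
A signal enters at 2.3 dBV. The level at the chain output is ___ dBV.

Stage 1: 2.3 dBV is 9 dB over -6.7 dBV; at 9:1 that becomes 1 dB over, giving -5.7 dBV.
Stage 2: -5.7 dBV is at or below the -5 dBV threshold — no compression; output -5.7 dBV.

-5.7 dBV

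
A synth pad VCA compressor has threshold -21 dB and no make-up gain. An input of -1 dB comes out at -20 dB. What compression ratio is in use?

Input overshoot = -1 − (-21) = 20 dB; output overshoot = -20 − (-21) = 1 dB.
Ratio = 20 / 1 = 20.

20:1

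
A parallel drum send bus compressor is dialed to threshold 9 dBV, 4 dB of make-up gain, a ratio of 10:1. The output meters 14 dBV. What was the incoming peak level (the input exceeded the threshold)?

19 dBV

Before make-up, the level was 14 − 4 = 10 dBV.
Post-compression overshoot = 10 − 9 = 1 dB.
Input overshoot = R × output overshoot = 10 dB → input = 9 + 10 = 19 dBV.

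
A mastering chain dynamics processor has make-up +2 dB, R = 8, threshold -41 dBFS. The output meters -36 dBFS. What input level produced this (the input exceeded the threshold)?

Before make-up, the level was -36 − 2 = -38 dBFS.
Post-compression overshoot = -38 − (-41) = 3 dB.
Before 8:1 compression the overshoot was 3 × 8 = 24 dB, so input = -41 + 24 = -17 dBFS.

-17 dBFS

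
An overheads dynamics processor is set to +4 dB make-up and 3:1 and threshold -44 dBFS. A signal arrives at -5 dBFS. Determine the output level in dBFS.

-27 dBFS

Overshoot: -5 − (-44) = 39 dB.
3:1 compression reduces that to 39/3 = 13 dB over.
That puts the output at -31 dBFS; make-up adds 4 dB, giving -27 dBFS.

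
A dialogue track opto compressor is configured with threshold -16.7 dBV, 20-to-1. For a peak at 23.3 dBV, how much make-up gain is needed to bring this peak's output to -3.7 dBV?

The peak compresses to -16.7 + 40/20 = -14.7 dBV.
To reach -3.7 dBV requires -3.7 − (-14.7) = 11 dB of make-up.

11 dB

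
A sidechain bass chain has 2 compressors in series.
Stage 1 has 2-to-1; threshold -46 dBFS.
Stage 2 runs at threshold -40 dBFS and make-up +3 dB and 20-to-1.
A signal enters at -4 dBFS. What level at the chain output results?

-36.25 dBFS

Stage 1: 42 dB above -46 dBFS, reduced 2:1 to 21 dB above → -25 dBFS.
Stage 2: 15 dB above -40 dBFS, reduced 20:1 to 0.75 dB above → -39.25 dBFS; +3 dB make-up → -36.25 dBFS.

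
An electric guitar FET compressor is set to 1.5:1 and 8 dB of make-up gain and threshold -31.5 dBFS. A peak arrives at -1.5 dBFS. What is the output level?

The input is 30 dB above the -31.5 dBFS threshold.
At 1.5:1 the overshoot is divided by 1.5, leaving 20 dB above threshold.
So the level is -31.5 + 20 = -11.5 dBFS; make-up adds 8 dB, giving -3.5 dBFS.

-3.5 dBFS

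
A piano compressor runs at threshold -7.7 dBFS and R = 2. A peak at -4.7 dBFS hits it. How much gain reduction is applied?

1.5 dB

The signal is 3 dB above threshold.
After 2:1 compression the overshoot becomes 3/2 = 1.5 dB.
So the signal is attenuated by 3 − 1.5 = 1.5 dB.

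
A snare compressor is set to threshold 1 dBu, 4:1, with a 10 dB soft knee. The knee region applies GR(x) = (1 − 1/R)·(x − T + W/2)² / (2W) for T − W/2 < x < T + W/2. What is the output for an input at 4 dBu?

1.6 dBu

x − T + W/2 = 4 − 1 + 5 = 8.
GR = (1 − 1/4) × 8² / 20 = 0.75 × 64 / 20 = 2.4 dB.
Output = 4 − 2.4 = 1.6 dBu.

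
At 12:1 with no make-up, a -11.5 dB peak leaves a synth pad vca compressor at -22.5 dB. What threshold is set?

Input is 12 dB above T (since output overshoot × R = input overshoot: (-22.5 − T)·12 = -11.5 − T gives T = -23.5 dB).
Check: -23.5 + (-11.5 − (-23.5))/12 = -23.5 + 1 = -22.5 dB. ✓

-23.5 dB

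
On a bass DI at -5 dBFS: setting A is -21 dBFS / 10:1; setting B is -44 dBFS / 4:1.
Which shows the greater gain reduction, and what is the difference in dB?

B, by 14.85 dB

A: 16 dB over, compressed to 1.6 dB over, so 14.4 dB of GR.
B: 39 dB over, compressed to 9.75 dB over, so 29.25 dB of GR.
B reduces 14.85 dB more.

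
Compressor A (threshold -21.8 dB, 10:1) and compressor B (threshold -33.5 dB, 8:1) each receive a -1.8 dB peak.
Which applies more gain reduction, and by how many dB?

A: GR = 20 − 20/10 = 18 dB.
B: GR = 31.7 − 31.7/8 = 27.7375 dB.
B reduces 9.7375 dB more.

B, by 9.7375 dB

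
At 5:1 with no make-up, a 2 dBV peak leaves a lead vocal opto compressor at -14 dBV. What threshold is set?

-18 dBV

Let T be the threshold. Output overshoot = (input overshoot)/R, so -14 − T = (2 − T)/5.
5·(-14 − T) = 2 − T → 4·T = -70 − 2 = -72.
T = -72/4 = -18 dBV.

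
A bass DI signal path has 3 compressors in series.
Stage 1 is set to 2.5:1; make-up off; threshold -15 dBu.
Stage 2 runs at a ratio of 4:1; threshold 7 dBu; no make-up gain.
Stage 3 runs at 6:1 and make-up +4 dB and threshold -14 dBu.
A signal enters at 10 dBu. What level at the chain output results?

-8.5 dBu

Stage 1: 25 dB above -15 dBu, reduced 2.5:1 to 10 dB above → -5 dBu.
Stage 2: -5 dBu ≤ 7 dBu, so stage 2 doesn't engage; output -5 dBu.
Stage 3: -5 dBu is 9 dB over -14 dBu; at 6:1 that becomes 1.5 dB over, giving -12.5 dBu; +4 dB make-up → -8.5 dBu.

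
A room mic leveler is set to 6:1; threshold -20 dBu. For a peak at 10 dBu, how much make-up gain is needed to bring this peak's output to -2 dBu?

13 dB

The peak compresses to -20 + 30/6 = -15 dBu.
To reach -2 dBu requires -2 − (-15) = 13 dB of make-up.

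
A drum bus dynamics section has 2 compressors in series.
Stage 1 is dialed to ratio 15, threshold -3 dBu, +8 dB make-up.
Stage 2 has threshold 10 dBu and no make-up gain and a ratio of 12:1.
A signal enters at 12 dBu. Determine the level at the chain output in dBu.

6 dBu

Stage 1: 15 dB above -3 dBu, reduced 15:1 to 1 dB above → -2 dBu; +8 dB make-up → 6 dBu.
Stage 2: 6 dBu is at or below the 10 dBu threshold — no compression; output 6 dBu.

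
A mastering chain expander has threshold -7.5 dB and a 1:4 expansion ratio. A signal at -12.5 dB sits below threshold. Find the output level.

The input is 5 dB below the -7.5 dB threshold.
A 1:4 expander multiplies undershoot by 4: 5 × 4 = 20 dB below threshold.
Output = -7.5 − 20 = -27.5 dB.

-27.5 dB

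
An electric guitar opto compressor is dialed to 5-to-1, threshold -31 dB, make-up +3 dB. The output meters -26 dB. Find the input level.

Before make-up, the level was -26 − 3 = -29 dB.
The compressed level sits -29 − (-31) = 2 dB over threshold.
Undo the ratio: input overshoot = 2 × 5 = 10 dB, giving input = -21 dB.

-21 dB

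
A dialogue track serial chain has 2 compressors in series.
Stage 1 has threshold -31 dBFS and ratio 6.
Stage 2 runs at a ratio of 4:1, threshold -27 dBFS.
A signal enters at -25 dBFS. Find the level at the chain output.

-30 dBFS

Stage 1: -25 dBFS is 6 dB over -31 dBFS; at 6:1 that becomes 1 dB over, giving -30 dBFS.
Stage 2: -30 dBFS is at or below the -27 dBFS threshold — no compression; output -30 dBFS.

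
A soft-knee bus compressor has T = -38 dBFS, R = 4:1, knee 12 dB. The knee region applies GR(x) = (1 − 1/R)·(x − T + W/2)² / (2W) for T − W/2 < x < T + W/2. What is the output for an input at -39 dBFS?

-39.78125 dBFS

x − T + W/2 = -39 − (-38) + 6 = 5.
GR = (1 − 1/4) × 5² / 24 = 0.75 × 25 / 24 = 0.78125 dB.
Output = -39 − 0.78125 = -39.78125 dBFS.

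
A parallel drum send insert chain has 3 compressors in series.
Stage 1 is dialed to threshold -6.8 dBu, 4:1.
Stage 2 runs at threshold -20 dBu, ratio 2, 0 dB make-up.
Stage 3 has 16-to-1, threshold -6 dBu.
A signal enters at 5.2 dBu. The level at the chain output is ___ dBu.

Stage 1: 12 dB above -6.8 dBu, reduced 4:1 to 3 dB above → -3.8 dBu.
Stage 2: 16.2 dB above -20 dBu, reduced 2:1 to 8.1 dB above → -11.9 dBu.
Stage 3: -11.9 dBu is at or below the -6 dBu threshold — no compression; output -11.9 dBu.

-11.9 dBu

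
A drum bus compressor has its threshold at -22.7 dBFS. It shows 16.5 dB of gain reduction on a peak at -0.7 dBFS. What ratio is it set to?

Input overshoot = -0.7 − (-22.7) = 22 dB.
Output overshoot = 22 − 16.5 = 5.5 dB.
Ratio = input overshoot / output overshoot = 22 / 5.5 = 4.

4:1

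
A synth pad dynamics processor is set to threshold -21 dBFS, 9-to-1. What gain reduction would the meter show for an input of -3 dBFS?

The signal is 18 dB above threshold.
A 9:1 ratio leaves 2 dB of that excess.
GR = overshoot in − overshoot out = 18 − 2 = 16 dB.

16 dB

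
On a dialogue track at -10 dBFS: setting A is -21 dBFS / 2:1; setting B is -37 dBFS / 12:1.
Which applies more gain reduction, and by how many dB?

B, by 19.25 dB

A: overshoot 11 dB → output overshoot 5.5 dB → GR 5.5 dB.
B: overshoot 27 dB → output overshoot 2.25 dB → GR 24.75 dB.
B applies 19.25 dB more gain reduction.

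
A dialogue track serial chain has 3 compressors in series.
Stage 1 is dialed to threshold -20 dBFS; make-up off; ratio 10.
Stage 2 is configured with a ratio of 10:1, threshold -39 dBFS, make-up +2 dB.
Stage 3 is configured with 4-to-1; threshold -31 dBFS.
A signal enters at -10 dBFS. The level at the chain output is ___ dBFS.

-35 dBFS

Stage 1: -10 dBFS is 10 dB over -20 dBFS; at 10:1 that becomes 1 dB over, giving -19 dBFS.
Stage 2: 20 dB above -39 dBFS, reduced 10:1 to 2 dB above → -37 dBFS; +2 dB make-up → -35 dBFS.
Stage 3: -35 dBFS is at or below the -31 dBFS threshold — no compression; output -35 dBFS.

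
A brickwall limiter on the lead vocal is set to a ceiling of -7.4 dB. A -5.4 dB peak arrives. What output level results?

A brickwall limiter is an ∞:1 compressor: any input above the ceiling is clamped to -7.4 dB.

-7.4 dB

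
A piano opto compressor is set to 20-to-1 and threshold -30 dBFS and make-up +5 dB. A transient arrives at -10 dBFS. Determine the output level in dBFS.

-24 dBFS

-10 dBFS sits 20 dB over threshold.
At 20:1 the overshoot is divided by 20, leaving 1 dB above threshold.
Output = -30 + 1 = -29 dBFS; make-up adds 5 dB, giving -24 dBFS.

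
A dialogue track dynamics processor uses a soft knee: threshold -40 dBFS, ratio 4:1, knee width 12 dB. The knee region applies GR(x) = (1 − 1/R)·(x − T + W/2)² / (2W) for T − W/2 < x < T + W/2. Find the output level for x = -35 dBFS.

-38.78125 dBFS

x − T + W/2 = -35 − (-40) + 6 = 11.
GR = (1 − 1/4) × 11² / 24 = 0.75 × 121 / 24 = 3.78125 dB.
Output = -35 − 3.78125 = -38.78125 dBFS.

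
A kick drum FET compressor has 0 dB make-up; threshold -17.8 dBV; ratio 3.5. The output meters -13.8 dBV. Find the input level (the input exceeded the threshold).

The compressed level sits -13.8 − (-17.8) = 4 dB over threshold.
Undo the ratio: input overshoot = 4 × 3.5 = 14 dB, giving input = -3.8 dBV.

-3.8 dBV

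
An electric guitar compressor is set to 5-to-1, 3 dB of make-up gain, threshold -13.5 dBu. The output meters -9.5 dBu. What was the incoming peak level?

-8.5 dBu

Remove make-up: -9.5 − 3 = -12.5 dBu.
Post-compression overshoot = -12.5 − (-13.5) = 1 dB.
Input overshoot = R × output overshoot = 5 dB → input = -13.5 + 5 = -8.5 dBu.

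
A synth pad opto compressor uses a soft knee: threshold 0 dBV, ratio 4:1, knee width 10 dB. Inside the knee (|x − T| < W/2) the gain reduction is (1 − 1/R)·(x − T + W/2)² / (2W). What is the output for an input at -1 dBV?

x − T + W/2 = -1 − 0 + 5 = 4.
GR = (1 − 1/4) × 4² / 20 = 0.75 × 16 / 20 = 0.6 dB.
Output = -1 − 0.6 = -1.6 dBV.

-1.6 dBV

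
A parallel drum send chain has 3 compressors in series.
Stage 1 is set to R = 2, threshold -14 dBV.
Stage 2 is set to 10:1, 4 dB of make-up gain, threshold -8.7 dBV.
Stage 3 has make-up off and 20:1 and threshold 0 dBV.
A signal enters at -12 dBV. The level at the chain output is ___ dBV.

-9 dBV

Stage 1: 2 dB above -14 dBV, reduced 2:1 to 1 dB above → -13 dBV.
Stage 2: -13 dBV is at or below the -8.7 dBV threshold — no compression; make-up brings it to -9 dBV.
Stage 3: -9 dBV ≤ 0 dBV, so stage 3 doesn't engage; output -9 dBV.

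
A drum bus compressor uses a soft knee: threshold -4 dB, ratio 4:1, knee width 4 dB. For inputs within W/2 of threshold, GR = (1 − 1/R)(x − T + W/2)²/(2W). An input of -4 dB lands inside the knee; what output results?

x − T + W/2 = -4 − (-4) + 2 = 2.
GR = (1 − 1/4) × 2² / 8 = 0.75 × 4 / 8 = 0.375 dB.
Output = -4 − 0.375 = -4.375 dB.

-4.375 dB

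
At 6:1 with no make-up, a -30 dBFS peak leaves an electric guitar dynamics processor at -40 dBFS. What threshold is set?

-42 dBFS

Let T be the threshold. Output overshoot = (input overshoot)/R, so -40 − T = (-30 − T)/6.
6·(-40 − T) = -30 − T → 5·T = -240 − (-30) = -210.
T = -210/5 = -42 dBFS.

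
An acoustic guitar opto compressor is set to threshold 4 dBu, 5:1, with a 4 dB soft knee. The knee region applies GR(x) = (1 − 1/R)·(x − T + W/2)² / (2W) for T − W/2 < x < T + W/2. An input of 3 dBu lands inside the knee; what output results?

2.9 dBu

x − T + W/2 = 3 − 4 + 2 = 1.
GR = (1 − 1/5) × 1² / 8 = 0.8 × 1 / 8 = 0.1 dB.
Output = 3 − 0.1 = 2.9 dBu.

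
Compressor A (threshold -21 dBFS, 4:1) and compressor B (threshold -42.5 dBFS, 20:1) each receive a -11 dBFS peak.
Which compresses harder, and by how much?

A: overshoot 10 dB → output overshoot 2.5 dB → GR 7.5 dB.
B: overshoot 31.5 dB → output overshoot 1.575 dB → GR 29.925 dB.
B applies 22.425 dB more gain reduction.

B, by 22.425 dB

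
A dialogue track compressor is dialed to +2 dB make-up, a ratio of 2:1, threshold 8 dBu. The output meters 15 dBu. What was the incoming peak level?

Remove make-up: 15 − 2 = 13 dBu.
Post-compression overshoot = 13 − 8 = 5 dB.
Before 2:1 compression the overshoot was 5 × 2 = 10 dB, so input = 8 + 10 = 18 dBu.

18 dBu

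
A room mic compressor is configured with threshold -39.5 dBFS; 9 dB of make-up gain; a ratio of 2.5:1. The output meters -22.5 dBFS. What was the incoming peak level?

-19.5 dBFS

Remove make-up: -22.5 − 9 = -31.5 dBFS.
The compressed level sits -31.5 − (-39.5) = 8 dB over threshold.
Before 2.5:1 compression the overshoot was 8 × 2.5 = 20 dB, so input = -39.5 + 20 = -19.5 dBFS.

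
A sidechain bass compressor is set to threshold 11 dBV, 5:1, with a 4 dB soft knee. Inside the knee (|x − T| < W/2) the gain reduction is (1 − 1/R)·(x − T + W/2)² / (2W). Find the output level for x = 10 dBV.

x − T + W/2 = 10 − 11 + 2 = 1.
GR = (1 − 1/5) × 1² / 8 = 0.8 × 1 / 8 = 0.1 dB.
Output = 10 − 0.1 = 9.9 dBV.

9.9 dBV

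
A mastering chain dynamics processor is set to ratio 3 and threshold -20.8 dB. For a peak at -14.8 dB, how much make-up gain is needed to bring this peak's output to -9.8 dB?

9 dB

The peak compresses to -20.8 + 6/3 = -18.8 dB.
To reach -9.8 dB requires -9.8 − (-18.8) = 9 dB of make-up.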